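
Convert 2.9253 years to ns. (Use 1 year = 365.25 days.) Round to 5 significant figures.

1 year = 3.15576e+16 ns.
So 2.9253 × 3.15576e+16 ≈ 9.2315e+16 ns.

9.2315e+16 nanoseconds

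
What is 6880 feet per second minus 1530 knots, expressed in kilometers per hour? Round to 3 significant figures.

4720 km/h

6880 ft/s = 7549.29 km/h and 1530 kn = 2833.56 km/h.
7549.29 − 2833.56 ≈ 4720 km/h.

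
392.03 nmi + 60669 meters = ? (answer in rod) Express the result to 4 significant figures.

392.03 nmi = 144365 rod and 60669 m = 12063.4 rod.
144365 + 12063.4 ≈ 156400 rod.

156400 rods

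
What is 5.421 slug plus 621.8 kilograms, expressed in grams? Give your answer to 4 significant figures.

700900 grams

5.421 slug = 79113.5 g and 621.8 kg = 621800 g.
79113.5 + 621800 ≈ 700900 g.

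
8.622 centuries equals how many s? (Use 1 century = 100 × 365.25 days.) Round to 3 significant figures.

2.72 × 10^10 s

1 century = 3.15576 × 10^9 s.
8.622 × 3.15576 × 10^9 ≈ 2.72 × 10^10 s.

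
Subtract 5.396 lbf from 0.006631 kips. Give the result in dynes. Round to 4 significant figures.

549400 dynes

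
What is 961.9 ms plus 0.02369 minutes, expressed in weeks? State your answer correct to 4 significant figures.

3.941e-6 wk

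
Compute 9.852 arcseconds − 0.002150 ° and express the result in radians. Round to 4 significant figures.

9.852 arcsec = 4.77638e-5 rad and 0.002150 ° = 3.75246e-5 rad.
4.77638e-5 − 3.75246e-5 ≈ 1.024e-5 rad.

1.024e-5 radians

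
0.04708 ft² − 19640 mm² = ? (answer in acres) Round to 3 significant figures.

-3.77e-6 acre

0.04708 ft² = 1.08081e-6 acre and 19640 mm² = 4.85315e-6 acre.
1.08081e-6 − 4.85315e-6 ≈ -3.77e-6 acre.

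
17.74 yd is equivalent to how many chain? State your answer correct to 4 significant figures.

0.8064 chain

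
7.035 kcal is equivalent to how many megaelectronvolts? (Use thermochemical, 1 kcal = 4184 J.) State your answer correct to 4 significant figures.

1 kilocalorie = 2.61145e+16 MeV.
Then 7.035 × 2.61145e+16 ≈ 1.837e+17 MeV.

1.837e+17 megaelectronvolts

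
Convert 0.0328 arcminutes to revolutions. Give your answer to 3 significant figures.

1.52e-6 revolutions

1 arcminute = 4.62963e-5 rev.
Then 0.0328 × 4.62963e-5 ≈ 1.52e-6 rev.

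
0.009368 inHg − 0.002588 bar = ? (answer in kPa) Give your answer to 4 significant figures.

0.009368 inHg = 0.0317237 kPa and 0.002588 bar = 0.258800 kPa.
0.0317237 − 0.258800 ≈ -0.2271 kPa.

-0.2271 kPa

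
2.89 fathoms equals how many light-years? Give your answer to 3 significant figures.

5.59 × 10^-16 light-years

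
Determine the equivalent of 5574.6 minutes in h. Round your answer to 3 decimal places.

1 min = 0.0166667 hours.
Then 5574.6 × 0.0166667 ≈ 92.910 h.

92.910 h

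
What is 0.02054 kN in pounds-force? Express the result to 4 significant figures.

1 kN = 224.809 lbf.
0.02054 × 224.809 ≈ 4.618 lbf.

4.618 pounds-force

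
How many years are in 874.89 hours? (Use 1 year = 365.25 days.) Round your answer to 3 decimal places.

0.100 yr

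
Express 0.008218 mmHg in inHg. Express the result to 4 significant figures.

0.0003235 inHg

1 millimeter of mercury = 0.0393701 inches of mercury.
So 0.008218 × 0.0393701 ≈ 0.0003235 inHg.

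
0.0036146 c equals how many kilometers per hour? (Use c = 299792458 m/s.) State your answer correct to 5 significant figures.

3.9011 × 10^6 km/h

1 c = 1.07925 × 10^9 kilometers per hour.
Thus 0.0036146 × 1.07925 × 10^9 ≈ 3.9011 × 10^6 km/h.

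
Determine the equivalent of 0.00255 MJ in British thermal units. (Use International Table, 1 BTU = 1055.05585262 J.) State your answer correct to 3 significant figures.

2.42 British thermal units

1 MJ = 947.817 British thermal units.
0.00255 × 947.817 ≈ 2.42 BTU.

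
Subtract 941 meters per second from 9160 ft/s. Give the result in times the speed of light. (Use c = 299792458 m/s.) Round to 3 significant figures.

9160 ft/s = 9.31300 × 10^-6 c and 941 m/s = 3.13884 × 10^-6 c.
9.31300 × 10^-6 − 3.13884 × 10^-6 ≈ 6.17 × 10^-6 c.

6.17 × 10^-6 times the speed of light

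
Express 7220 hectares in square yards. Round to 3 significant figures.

8.64 × 10^7 yd²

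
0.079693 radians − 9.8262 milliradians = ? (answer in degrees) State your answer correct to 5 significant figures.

4.0031 degrees

0.079693 rad = 4.56607 ° and 9.8262 mrad = 0.563000 °.
4.56607 − 0.563000 ≈ 4.0031 °.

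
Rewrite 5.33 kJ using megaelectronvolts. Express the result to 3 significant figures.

3.33e+16 MeV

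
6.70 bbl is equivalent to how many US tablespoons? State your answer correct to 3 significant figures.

1 bbl = 10752.0 US tablespoons.
So 6.70 × 10752.0 ≈ 72000 US tbsp.

72000 US tbsp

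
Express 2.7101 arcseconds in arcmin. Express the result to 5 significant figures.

0.045168 arcmin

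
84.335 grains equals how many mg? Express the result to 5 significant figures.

1 grain = 64.7989 milligrams.
84.335 × 64.7989 ≈ 5464.8 mg.

5464.8 milligrams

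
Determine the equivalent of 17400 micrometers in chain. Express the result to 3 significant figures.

1 μm = 4.97097 × 10^-8 chain.
Thus 17400 × 4.97097 × 10^-8 ≈ 0.000865 chain.

0.000865 chain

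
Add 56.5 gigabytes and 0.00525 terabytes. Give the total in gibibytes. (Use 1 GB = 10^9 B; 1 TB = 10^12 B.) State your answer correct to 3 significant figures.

57.5 gibibytes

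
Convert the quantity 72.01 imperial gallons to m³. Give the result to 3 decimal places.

0.327 cubic meters

1 imperial gallon = 0.00454609 m³.
72.01 × 0.00454609 ≈ 0.327 m³.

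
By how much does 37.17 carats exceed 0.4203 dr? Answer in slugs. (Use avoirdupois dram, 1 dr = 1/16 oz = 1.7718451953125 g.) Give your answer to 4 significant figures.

0.0004584 slug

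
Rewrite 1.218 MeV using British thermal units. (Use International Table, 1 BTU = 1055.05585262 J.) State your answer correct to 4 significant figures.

1 megaelectronvolt = 1.51857e-16 British thermal units.
So 1.218 × 1.51857e-16 ≈ 1.850e-16 BTU.

1.850e-16 BTU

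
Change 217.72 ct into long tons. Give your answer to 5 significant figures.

4.2856 × 10^-5 long ton

1 ct = 1.96841 × 10^-7 long ton.
Then 217.72 × 1.96841 × 10^-7 ≈ 4.2856 × 10^-5 long ton.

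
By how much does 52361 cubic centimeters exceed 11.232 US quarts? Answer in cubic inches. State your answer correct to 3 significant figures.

52361 cm³ = 3195.26 in³ and 11.232 US qt = 648.648 in³.
3195.26 − 648.648 ≈ 2550 in³.

2550 in³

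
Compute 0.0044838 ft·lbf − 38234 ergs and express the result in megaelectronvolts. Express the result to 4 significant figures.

1.408e+10 MeV

0.0044838 ft·lbf = 3.79435e+10 MeV and 38234 erg = 2.38638e+10 MeV.
3.79435e+10 − 2.38638e+10 ≈ 1.408e+10 MeV.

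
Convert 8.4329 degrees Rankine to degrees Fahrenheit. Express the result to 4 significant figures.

-451.2 °F

°R = °F + 459.67.
Applying the formula gives -451.2 °F.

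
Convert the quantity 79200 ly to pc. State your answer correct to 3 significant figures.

1 ly = 0.306601 pc.
79200 × 0.306601 ≈ 24300 pc.

24300 pc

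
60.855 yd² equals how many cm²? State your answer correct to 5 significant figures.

508830 square centimeters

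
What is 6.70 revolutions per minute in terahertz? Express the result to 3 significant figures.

1 revolution per minute = 1.66667 × 10^-14 THz.
Thus 6.70 × 1.66667 × 10^-14 ≈ 1.12 × 10^-13 THz.

1.12 × 10^-13 THz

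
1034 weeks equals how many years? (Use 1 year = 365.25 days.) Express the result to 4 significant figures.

19.82 yr

1 week = 0.0191650 years.
So 1034 × 0.0191650 ≈ 19.82 yr.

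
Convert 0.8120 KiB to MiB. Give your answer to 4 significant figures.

0.0007930 MiB

1 KiB = 0.0009765625 MiB.
Thus 0.8120 × 0.0009765625 ≈ 0.0007930 MiB.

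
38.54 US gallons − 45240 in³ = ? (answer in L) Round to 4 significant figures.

38.54 US gal = 145.890 L and 45240 in³ = 741.351 L.
145.890 − 741.351 ≈ -595.5 L.

-595.5 liters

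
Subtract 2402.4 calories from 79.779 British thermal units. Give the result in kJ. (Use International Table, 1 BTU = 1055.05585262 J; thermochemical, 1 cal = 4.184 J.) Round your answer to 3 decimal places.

79.779 BTU = 84.1713 kJ and 2402.4 cal = 10.0516 kJ.
84.1713 − 10.0516 ≈ 74.120 kJ.

74.120 kJ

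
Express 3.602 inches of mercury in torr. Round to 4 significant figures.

1 inch of mercury = 25.4000 torr.
3.602 × 25.4000 ≈ 91.49 torr.

91.49 torr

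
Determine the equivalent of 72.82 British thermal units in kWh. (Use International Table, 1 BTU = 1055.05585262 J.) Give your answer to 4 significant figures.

0.02134 kilowatt-hours

1 British thermal unit = 0.000293071 kWh.
Thus 72.82 × 0.000293071 ≈ 0.02134 kWh.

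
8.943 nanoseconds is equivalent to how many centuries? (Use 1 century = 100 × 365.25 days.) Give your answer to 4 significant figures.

1 nanosecond = 3.16881 × 10^-19 centuries.
8.943 × 3.16881 × 10^-19 ≈ 2.834 × 10^-18 century.

2.834 × 10^-18 centuries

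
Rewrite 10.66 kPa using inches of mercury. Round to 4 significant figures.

3.148 inHg

1 kPa = 0.295300 inHg.
10.66 × 0.295300 ≈ 3.148 inHg.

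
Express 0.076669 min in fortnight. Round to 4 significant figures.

1 minute = 4.96032 × 10^-5 fortnights.
Then 0.076669 × 4.96032 × 10^-5 ≈ 3.803 × 10^-6 fortnight.

3.803 × 10^-6 fortnights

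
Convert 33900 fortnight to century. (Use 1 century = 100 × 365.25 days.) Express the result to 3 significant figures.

1 fortnight = 0.000383299 century.
Thus 33900 × 0.000383299 ≈ 13.0 century.

13.0 centuries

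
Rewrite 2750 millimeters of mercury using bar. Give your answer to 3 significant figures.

1 millimeter of mercury = 0.00133322 bar.
Then 2750 × 0.00133322 ≈ 3.67 bar.

3.67 bar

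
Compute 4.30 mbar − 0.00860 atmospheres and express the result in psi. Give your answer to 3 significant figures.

-0.0640 psi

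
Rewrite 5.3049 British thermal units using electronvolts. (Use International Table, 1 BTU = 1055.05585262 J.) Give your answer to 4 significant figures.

3.493 × 10^22 electronvolts

1 BTU = 6.58514 × 10^21 eV.
5.3049 × 6.58514 × 10^21 ≈ 3.493 × 10^22 eV.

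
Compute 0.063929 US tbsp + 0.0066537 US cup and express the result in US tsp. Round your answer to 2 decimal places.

0.51 US teaspoons

0.063929 US tbsp = 0.191787 US tsp and 0.0066537 US cup = 0.319378 US tsp.
0.191787 + 0.319378 ≈ 0.51 US tsp.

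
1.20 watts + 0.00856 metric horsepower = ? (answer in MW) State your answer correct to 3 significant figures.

7.50e-6 MW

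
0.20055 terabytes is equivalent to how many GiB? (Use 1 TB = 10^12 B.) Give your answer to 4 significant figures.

186.8 GiB

1 terabyte = 931.323 gibibytes.
Then 0.20055 × 931.323 ≈ 186.8 GiB.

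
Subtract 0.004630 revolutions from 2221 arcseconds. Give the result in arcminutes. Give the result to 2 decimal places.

-62.99 arcminutes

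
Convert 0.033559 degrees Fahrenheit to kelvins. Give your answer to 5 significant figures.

255.39 K

K = (°F + 459.67) × 5/9.
Applying the formula gives 255.39 K.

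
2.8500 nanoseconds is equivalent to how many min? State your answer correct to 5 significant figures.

1 ns = 1.66667e-11 minutes.
Thus 2.8500 × 1.66667e-11 ≈ 4.7500e-11 min.

4.7500e-11 minutes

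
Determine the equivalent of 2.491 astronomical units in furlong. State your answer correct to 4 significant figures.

1.852 × 10^9 furlongs

1 au = 7.43646 × 10^8 furlong.
Then 2.491 × 7.43646 × 10^8 ≈ 1.852 × 10^9 furlong.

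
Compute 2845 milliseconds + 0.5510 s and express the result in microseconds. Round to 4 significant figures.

3.396e+6 microseconds

2845 ms = 2.84500e+6 μs and 0.5510 s = 551000 μs.
2.84500e+6 + 551000 ≈ 3.396e+6 μs.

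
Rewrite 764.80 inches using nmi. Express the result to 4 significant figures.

1 in = 1.37149e-5 nautical miles.
764.80 × 1.37149e-5 ≈ 0.01049 nmi.

0.01049 nautical miles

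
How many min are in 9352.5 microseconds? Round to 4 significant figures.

0.0001559 min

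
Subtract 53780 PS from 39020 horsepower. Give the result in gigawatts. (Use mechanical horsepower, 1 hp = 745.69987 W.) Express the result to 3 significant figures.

39020 hp = 0.0290972 GW and 53780 PS = 0.0395551 GW.
0.0290972 − 0.0395551 ≈ -0.0105 GW.

-0.0105 GW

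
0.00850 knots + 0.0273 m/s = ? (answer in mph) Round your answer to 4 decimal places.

0.0708 mph

0.00850 kn = 0.009781625 mph and 0.0273 m/s = 0.06106836 mph.
0.009781625 + 0.06106836 ≈ 0.0708 mph.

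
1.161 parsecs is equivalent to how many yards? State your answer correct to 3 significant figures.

3.92e+16 yd

1 parsec = 3.37454e+16 yards.
So 1.161 × 3.37454e+16 ≈ 3.92e+16 yd.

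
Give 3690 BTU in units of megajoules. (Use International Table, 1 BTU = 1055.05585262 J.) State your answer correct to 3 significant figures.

1 British thermal unit = 0.00105506 MJ.
3690 × 0.00105506 ≈ 3.89 MJ.

3.89 MJ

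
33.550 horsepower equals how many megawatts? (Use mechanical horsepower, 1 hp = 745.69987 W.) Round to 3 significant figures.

1 horsepower = 0.000745700 MW.
So 33.550 × 0.000745700 ≈ 0.0250 MW.

0.0250 megawatts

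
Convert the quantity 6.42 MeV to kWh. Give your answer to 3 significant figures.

1 MeV = 4.45049 × 10^-20 kWh.
6.42 × 4.45049 × 10^-20 ≈ 2.86 × 10^-19 kWh.

2.86 × 10^-19 kWh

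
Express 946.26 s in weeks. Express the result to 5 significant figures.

1 second = 1.65344 × 10^-6 wk.
So 946.26 × 1.65344 × 10^-6 ≈ 0.0015646 wk.

0.0015646 weeks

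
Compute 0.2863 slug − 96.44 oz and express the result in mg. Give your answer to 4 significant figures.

1.444 × 10^6 milligrams

0.2863 slug = 4.17823 × 10^6 mg and 96.44 oz = 2.73403 × 10^6 mg.
4.17823 × 10^6 − 2.73403 × 10^6 ≈ 1.444 × 10^6 mg.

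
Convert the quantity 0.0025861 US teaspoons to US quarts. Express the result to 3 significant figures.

1 US teaspoon = 0.00520833 US quarts.
0.0025861 × 0.00520833 ≈ 1.35 × 10^-5 US qt.

1.35 × 10^-5 US qt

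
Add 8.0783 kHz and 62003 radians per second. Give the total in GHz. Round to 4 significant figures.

8.0783 kHz = 8.07830 × 10^-6 GHz and 62003 rad/s = 9.86808 × 10^-6 GHz.
8.07830 × 10^-6 + 9.86808 × 10^-6 ≈ 1.795 × 10^-5 GHz.

1.795 × 10^-5 GHz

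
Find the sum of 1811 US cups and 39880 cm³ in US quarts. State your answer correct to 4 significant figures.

1811 US cup = 452.750 US qt and 39880 cm³ = 42.1407 US qt.
452.750 + 42.1407 ≈ 494.9 US qt.

494.9 US quarts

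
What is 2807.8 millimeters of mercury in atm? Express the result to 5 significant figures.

3.6945 atm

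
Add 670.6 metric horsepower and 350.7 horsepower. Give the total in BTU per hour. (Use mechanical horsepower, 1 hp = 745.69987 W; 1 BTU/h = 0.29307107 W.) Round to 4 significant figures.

2.575e+6 BTU per hour

670.6 PS = 1.68296e+6 BTU/h and 350.7 hp = 892333 BTU/h.
1.68296e+6 + 892333 ≈ 2.575e+6 BTU/h.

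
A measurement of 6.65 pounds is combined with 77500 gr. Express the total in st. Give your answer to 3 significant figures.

1.27 stone

6.65 lb = 0.475000 st and 77500 gr = 0.790816 st.
0.475000 + 0.790816 ≈ 1.27 st.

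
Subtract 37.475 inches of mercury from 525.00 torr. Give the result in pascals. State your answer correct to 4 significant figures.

525.00 torr = 69994.2 Pa and 37.475 inHg = 126905 Pa.
69994.2 − 126905 ≈ -56910 Pa.

-56910 Pa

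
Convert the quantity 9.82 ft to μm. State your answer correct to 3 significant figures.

1 ft = 304800 micrometers.
So 9.82 × 304800 ≈ 2.99 × 10^6 μm.

2.99 × 10^6 μm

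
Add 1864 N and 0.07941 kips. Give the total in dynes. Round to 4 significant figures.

2.217 × 10^8 dynes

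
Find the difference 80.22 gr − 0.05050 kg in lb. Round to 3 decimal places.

80.22 gr = 0.0114600 lb and 0.05050 kg = 0.111333 lb.
0.0114600 − 0.111333 ≈ -0.100 lb.

-0.100 lb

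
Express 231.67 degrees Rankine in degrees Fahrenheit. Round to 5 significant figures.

-228.00 °F

°R = °F + 459.67.
Applying the formula gives -228.00 °F.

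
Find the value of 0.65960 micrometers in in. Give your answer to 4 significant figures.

2.597e-5 in

1 μm = 3.93701e-5 inches.
Thus 0.65960 × 3.93701e-5 ≈ 2.597e-5 in.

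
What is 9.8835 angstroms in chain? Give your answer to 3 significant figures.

1 angstrom = 4.97097e-12 chain.
Then 9.8835 × 4.97097e-12 ≈ 4.91e-11 chain.

4.91e-11 chains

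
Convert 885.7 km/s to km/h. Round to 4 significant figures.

3.189e+6 km/h

1 km/s = 3600.00 kilometers per hour.
Thus 885.7 × 3600.00 ≈ 3.189e+6 km/h.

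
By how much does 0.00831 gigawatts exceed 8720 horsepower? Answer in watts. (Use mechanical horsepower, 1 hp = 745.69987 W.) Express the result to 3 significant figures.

1.81 × 10^6 W

0.00831 GW = 8.31000 × 10^6 W and 8720 hp = 6.50250 × 10^6 W.
8.31000 × 10^6 − 6.50250 × 10^6 ≈ 1.81 × 10^6 W.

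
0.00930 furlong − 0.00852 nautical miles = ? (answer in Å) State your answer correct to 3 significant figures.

-1.39e+11 angstroms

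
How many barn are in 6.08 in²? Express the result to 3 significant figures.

3.92e+25 barn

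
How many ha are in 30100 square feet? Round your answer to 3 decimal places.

0.280 ha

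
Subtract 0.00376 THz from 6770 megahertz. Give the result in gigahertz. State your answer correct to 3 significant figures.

3.01 GHz

6770 MHz = 6.77000 GHz and 0.00376 THz = 3.76000 GHz.
6.77000 − 3.76000 ≈ 3.01 GHz.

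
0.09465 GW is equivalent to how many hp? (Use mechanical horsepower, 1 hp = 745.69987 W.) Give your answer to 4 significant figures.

126900 horsepower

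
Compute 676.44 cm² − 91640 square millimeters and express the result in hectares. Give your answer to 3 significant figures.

-2.40 × 10^-6 ha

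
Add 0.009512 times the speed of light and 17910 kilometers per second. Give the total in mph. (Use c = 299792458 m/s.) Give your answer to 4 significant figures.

4.644 × 10^7 mph

0.009512 c = 6.37891 × 10^6 mph and 17910 km/s = 4.00635 × 10^7 mph.
6.37891 × 10^6 + 4.00635 × 10^7 ≈ 4.644 × 10^7 mph.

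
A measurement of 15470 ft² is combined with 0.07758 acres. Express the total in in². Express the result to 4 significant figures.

2.714e+6 in²

15470 ft² = 2.22768e+6 in² and 0.07758 acre = 486631 in².
2.22768e+6 + 486631 ≈ 2.714e+6 in².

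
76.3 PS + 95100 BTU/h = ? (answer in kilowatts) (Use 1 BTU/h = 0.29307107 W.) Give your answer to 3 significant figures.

84.0 kilowatts

76.3 PS = 56.1186 kW and 95100 BTU/h = 27.8711 kW.
56.1186 + 27.8711 ≈ 84.0 kW.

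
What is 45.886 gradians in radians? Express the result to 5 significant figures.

1 grad = 0.0157080 rad.
45.886 × 0.0157080 ≈ 0.72078 rad.

0.72078 radians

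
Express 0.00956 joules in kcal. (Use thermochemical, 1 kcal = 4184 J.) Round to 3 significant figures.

2.28e-6 kcal

1 J = 0.000239006 kcal.
Thus 0.00956 × 0.000239006 ≈ 2.28e-6 kcal.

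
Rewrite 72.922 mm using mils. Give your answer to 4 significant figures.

2871 mil

1 millimeter = 39.3701 mils.
So 72.922 × 39.3701 ≈ 2871 mil.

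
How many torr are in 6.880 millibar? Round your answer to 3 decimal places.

1 millibar = 0.750062 torr.
Then 6.880 × 0.750062 ≈ 5.160 torr.

5.160 torr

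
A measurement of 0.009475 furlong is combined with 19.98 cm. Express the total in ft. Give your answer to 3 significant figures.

0.009475 furlong = 6.25350 ft and 19.98 cm = 0.655512 ft.
6.25350 + 0.655512 ≈ 6.91 ft.

6.91 feet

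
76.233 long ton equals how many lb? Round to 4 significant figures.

1 long ton = 2240.00 lb.
So 76.233 × 2240.00 ≈ 170800 lb.

170800 pounds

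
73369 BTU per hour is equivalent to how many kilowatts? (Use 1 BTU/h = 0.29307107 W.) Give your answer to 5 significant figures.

21.502 kW

1 BTU per hour = 0.000293071 kW.
73369 × 0.000293071 ≈ 21.502 kW.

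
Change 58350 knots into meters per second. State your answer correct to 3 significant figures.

1 kn = 0.514444 meters per second.
Then 58350 × 0.514444 ≈ 30000 m/s.

30000 m/s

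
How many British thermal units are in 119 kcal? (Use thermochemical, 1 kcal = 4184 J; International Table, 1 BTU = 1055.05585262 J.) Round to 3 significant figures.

1 kilocalorie = 3.96567 British thermal units.
Then 119 × 3.96567 ≈ 472 BTU.

472 BTU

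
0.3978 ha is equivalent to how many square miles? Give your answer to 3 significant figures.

1 hectare = 0.00386102 mi².
Thus 0.3978 × 0.00386102 ≈ 0.00154 mi².

0.00154 square miles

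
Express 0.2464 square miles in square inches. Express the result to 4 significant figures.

9.892e+8 in²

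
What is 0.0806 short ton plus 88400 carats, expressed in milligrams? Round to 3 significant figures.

9.08 × 10^7 mg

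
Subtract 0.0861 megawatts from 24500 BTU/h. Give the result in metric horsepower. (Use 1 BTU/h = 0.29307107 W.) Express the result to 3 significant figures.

24500 BTU/h = 9.76241 PS and 0.0861 MW = 117.063 PS.
9.76241 − 117.063 ≈ -107 PS.

-107 PS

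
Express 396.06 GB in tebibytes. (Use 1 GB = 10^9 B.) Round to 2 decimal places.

1 gigabyte = 0.000909495 TiB.
396.06 × 0.000909495 ≈ 0.36 TiB.

0.36 TiB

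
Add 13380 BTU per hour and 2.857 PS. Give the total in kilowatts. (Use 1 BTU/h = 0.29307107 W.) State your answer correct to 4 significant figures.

6.023 kW

13380 BTU/h = 3.92129 kW and 2.857 PS = 2.10132 kW.
3.92129 + 2.10132 ≈ 6.023 kW.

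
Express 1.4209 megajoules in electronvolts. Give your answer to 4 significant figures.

1 MJ = 6.24151e+24 eV.
Thus 1.4209 × 6.24151e+24 ≈ 8.869e+24 eV.

8.869e+24 eV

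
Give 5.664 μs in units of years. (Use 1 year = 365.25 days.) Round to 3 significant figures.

1 microsecond = 3.16881e-14 years.
Then 5.664 × 3.16881e-14 ≈ 1.79e-13 yr.

1.79e-13 yr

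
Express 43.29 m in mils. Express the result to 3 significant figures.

1.70 × 10^6 mil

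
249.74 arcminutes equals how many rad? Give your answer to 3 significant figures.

1 arcmin = 0.000290888 rad.
Then 249.74 × 0.000290888 ≈ 0.0726 rad.

0.0726 radians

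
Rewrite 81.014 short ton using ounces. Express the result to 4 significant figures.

1 short ton = 32000.0 ounces.
So 81.014 × 32000.0 ≈ 2.592e+6 oz.

2.592e+6 oz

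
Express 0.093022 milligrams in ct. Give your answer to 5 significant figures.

1 milligram = 0.00500000 carats.
Thus 0.093022 × 0.00500000 ≈ 0.00046511 ct.

0.00046511 carats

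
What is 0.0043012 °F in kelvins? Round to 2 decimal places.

255.37 kelvins

K = (°F + 459.67) × 5/9.
Applying the formula gives 255.37 K.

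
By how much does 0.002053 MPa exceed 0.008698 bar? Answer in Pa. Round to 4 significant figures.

0.002053 MPa = 2053.00 Pa and 0.008698 bar = 869.800 Pa.
2053.00 − 869.800 ≈ 1183 Pa.

1183 Pa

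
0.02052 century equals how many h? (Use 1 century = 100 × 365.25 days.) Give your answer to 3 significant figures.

1 century = 876600 h.
So 0.02052 × 876600 ≈ 18000 h.

18000 h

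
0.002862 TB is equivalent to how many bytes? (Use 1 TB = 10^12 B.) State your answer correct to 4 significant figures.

2.862 × 10^9 bytes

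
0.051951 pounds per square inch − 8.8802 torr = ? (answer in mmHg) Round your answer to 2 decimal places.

0.051951 psi = 2.68664 mmHg and 8.8802 torr = 8.88020 mmHg.
2.68664 − 8.88020 ≈ -6.19 mmHg.

-6.19 mmHg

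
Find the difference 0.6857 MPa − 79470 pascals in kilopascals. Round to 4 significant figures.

606.2 kPa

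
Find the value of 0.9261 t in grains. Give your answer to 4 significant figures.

1.429 × 10^7 gr

1 t = 1.54324 × 10^7 grains.
0.9261 × 1.54324 × 10^7 ≈ 1.429 × 10^7 gr.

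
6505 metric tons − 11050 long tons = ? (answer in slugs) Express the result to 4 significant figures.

6505 t = 445734 slug and 11050 long ton = 769316 slug.
445734 − 769316 ≈ -323600 slug.

-323600 slug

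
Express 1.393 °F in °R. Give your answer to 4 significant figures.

°R = °F + 459.67.
Applying the formula gives 461.1 °R.

461.1 °R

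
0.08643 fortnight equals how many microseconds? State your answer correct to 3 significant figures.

1.05 × 10^11 μs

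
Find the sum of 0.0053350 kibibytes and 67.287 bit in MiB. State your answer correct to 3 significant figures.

1.32e-5 mebibytes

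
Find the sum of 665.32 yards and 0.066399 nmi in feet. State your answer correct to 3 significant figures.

2400 feet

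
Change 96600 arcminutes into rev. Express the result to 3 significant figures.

4.47 revolutions

1 arcmin = 4.62963e-5 rev.
Then 96600 × 4.62963e-5 ≈ 4.47 rev.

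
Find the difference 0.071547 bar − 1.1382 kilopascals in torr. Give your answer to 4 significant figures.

0.071547 bar = 53.6647 torr and 1.1382 kPa = 8.53720 torr.
53.6647 − 8.53720 ≈ 45.13 torr.

45.13 torr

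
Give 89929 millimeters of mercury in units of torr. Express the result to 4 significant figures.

89930 torr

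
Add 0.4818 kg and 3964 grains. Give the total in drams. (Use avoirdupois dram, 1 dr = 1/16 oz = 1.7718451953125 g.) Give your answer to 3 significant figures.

0.4818 kg = 271.920 dr and 3964 gr = 144.969 dr.
271.920 + 144.969 ≈ 417 dr.

417 dr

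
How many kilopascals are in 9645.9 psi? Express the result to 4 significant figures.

66510 kPa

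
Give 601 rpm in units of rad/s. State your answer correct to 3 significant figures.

62.9 rad/s

1 rpm = 0.104720 radians per second.
Thus 601 × 0.104720 ≈ 62.9 rad/s.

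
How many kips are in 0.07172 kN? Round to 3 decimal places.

1 kN = 0.224809 kip.
Thus 0.07172 × 0.224809 ≈ 0.016 kip.

0.016 kip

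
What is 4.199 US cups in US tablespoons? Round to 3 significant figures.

67.2 US tbsp

1 US cup = 16.0000 US tbsp.
Then 4.199 × 16.0000 ≈ 67.2 US tbsp.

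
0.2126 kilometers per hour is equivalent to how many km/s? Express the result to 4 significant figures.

5.906e-5 km/s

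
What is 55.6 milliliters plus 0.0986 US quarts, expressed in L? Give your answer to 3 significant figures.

0.149 L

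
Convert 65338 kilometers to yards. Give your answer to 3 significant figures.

1 km = 1093.61 yd.
Thus 65338 × 1093.61 ≈ 7.15 × 10^7 yd.

7.15 × 10^7 yards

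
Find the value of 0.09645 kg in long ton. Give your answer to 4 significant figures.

9.493 × 10^-5 long ton

1 kilogram = 0.000984207 long tons.
So 0.09645 × 0.000984207 ≈ 9.493 × 10^-5 long ton.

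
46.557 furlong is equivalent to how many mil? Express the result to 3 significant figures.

3.69 × 10^8 mil

1 furlong = 7.92000 × 10^6 mils.
So 46.557 × 7.92000 × 10^6 ≈ 3.69 × 10^8 mil.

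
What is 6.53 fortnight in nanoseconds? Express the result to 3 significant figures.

7.90 × 10^15 ns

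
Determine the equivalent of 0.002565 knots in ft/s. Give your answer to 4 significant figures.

1 knot = 1.68781 ft/s.
Then 0.002565 × 1.68781 ≈ 0.004329 ft/s.

0.004329 ft/s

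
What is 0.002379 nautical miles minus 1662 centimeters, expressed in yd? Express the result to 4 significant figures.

0.002379 nmi = 4.81836 yd and 1662 cm = 18.1759 yd.
4.81836 − 18.1759 ≈ -13.36 yd.

-13.36 yards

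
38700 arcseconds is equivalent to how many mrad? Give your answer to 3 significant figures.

1 arcsecond = 0.00484814 milliradians.
Then 38700 × 0.00484814 ≈ 188 mrad.

188 mrad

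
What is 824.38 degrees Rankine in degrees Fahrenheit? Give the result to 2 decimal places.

°R = °F + 459.67.
Applying the formula gives 364.71 °F.

364.71 °F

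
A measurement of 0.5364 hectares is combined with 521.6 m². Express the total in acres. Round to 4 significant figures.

1.454 acre

0.5364 ha = 1.32547 acre and 521.6 m² = 0.128890 acre.
1.32547 + 0.128890 ≈ 1.454 acre.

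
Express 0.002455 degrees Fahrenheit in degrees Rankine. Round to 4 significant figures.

459.7 °R

°R = °F + 459.67.
Applying the formula gives 459.7 °R.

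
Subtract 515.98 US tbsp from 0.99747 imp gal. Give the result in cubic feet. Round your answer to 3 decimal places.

-0.109 ft³

0.99747 imp gal = 0.160137 ft³ and 515.98 US tbsp = 0.269439 ft³.
0.160137 − 0.269439 ≈ -0.109 ft³.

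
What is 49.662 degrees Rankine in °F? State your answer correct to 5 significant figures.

-410.01 °F

°R = °F + 459.67.
Applying the formula gives -410.01 °F.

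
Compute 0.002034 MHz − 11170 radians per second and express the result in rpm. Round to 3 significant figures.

15400 rpm

0.002034 MHz = 122040 rpm and 11170 rad/s = 106666 rpm.
122040 − 106666 ≈ 15400 rpm.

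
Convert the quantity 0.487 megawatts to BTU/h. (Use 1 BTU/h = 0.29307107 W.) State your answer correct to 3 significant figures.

1.66e+6 BTU per hour

1 MW = 3.41214e+6 BTU/h.
Then 0.487 × 3.41214e+6 ≈ 1.66e+6 BTU/h.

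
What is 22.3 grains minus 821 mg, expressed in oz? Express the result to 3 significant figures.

22.3 gr = 0.0509714 oz and 821 mg = 0.0289599 oz.
0.0509714 − 0.0289599 ≈ 0.0220 oz.

0.0220 ounces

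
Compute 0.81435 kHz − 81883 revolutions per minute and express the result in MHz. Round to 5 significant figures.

-0.00055037 megahertz

0.81435 kHz = 0.000814350 MHz and 81883 rpm = 0.00136472 MHz.
0.000814350 − 0.00136472 ≈ -0.00055037 MHz.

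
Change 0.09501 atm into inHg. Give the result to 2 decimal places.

1 atmosphere = 29.9213 inHg.
Then 0.09501 × 29.9213 ≈ 2.84 inHg.

2.84 inches of mercury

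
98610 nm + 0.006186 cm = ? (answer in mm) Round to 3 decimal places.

0.160 millimeters

98610 nm = 0.0986100 mm and 0.006186 cm = 0.0618600 mm.
0.0986100 + 0.0618600 ≈ 0.160 mm.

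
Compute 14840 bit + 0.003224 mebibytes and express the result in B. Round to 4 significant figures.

14840 bit = 1855.00 B and 0.003224 MiB = 3380.61 B.
1855.00 + 3380.61 ≈ 5236 B.

5236 B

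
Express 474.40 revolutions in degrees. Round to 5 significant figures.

170780 degrees

1 revolution = 360.000 °.
So 474.40 × 360.000 ≈ 170780 °.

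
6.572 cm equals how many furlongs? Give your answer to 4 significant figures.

0.0003267 furlong

1 cm = 4.97097e-5 furlongs.
Thus 6.572 × 4.97097e-5 ≈ 0.0003267 furlong.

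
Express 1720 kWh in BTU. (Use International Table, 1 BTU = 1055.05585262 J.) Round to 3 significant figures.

1 kWh = 3412.14 BTU.
1720 × 3412.14 ≈ 5.87e+6 BTU.

5.87e+6 British thermal units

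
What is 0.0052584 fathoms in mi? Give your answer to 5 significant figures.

5.9755e-6 mi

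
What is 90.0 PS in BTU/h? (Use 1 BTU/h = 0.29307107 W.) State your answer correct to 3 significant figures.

1 PS = 2509.63 BTU/h.
Then 90.0 × 2509.63 ≈ 226000 BTU/h.

226000 BTU per hour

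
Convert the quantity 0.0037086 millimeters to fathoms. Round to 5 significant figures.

1 mm = 0.000546807 fathom.
0.0037086 × 0.000546807 ≈ 2.0279e-6 fathom.

2.0279e-6 fathoms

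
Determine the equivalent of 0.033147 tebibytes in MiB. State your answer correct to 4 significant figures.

1 tebibyte = 1.04858e+6 mebibytes.
So 0.033147 × 1.04858e+6 ≈ 34760 MiB.

34760 MiB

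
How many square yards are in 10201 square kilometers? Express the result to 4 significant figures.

1 km² = 1.19599 × 10^6 square yards.
Thus 10201 × 1.19599 × 10^6 ≈ 1.220 × 10^10 yd².

1.220 × 10^10 yd²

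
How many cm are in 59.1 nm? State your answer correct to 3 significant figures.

5.91 × 10^-6 centimeters

1 nm = 1.00000 × 10^-7 cm.
Then 59.1 × 1.00000 × 10^-7 ≈ 5.91 × 10^-6 cm.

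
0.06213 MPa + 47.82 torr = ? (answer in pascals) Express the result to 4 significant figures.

0.06213 MPa = 62130.0 Pa and 47.82 torr = 6375.48 Pa.
62130.0 + 6375.48 ≈ 68510 Pa.

68510 Pa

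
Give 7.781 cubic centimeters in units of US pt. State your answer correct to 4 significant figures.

0.01644 US pints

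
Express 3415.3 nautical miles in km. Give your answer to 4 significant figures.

1 nautical mile = 1.85200 km.
3415.3 × 1.85200 ≈ 6325 km.

6325 kilometers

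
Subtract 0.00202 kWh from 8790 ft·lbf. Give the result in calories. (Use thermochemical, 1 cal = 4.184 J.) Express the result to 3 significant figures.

8790 ft·lbf = 2848.38 cal and 0.00202 kWh = 1738.05 cal.
2848.38 − 1738.05 ≈ 1110 cal.

1110 calories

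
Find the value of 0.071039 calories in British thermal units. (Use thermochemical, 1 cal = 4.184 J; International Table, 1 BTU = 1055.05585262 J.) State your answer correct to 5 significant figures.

0.00028172 BTU

1 cal = 0.00396567 BTU.
0.071039 × 0.00396567 ≈ 0.00028172 BTU.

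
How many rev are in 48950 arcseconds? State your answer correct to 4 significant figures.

0.03777 rev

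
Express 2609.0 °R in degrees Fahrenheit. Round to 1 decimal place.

2149.3 °F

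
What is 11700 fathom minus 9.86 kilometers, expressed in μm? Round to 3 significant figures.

11700 fathom = 2.13970e+10 μm and 9.86 km = 9.86000e+9 μm.
2.13970e+10 − 9.86000e+9 ≈ 1.15e+10 μm.

1.15e+10 micrometers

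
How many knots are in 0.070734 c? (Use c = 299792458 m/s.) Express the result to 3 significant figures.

4.12 × 10^7 knots

1 speed of light = 5.82750 × 10^8 kn.
Then 0.070734 × 5.82750 × 10^8 ≈ 4.12 × 10^7 kn.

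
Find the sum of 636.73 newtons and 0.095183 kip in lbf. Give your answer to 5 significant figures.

238.33 pounds-force

636.73 N = 143.143 lbf and 0.095183 kip = 95.1830 lbf.
143.143 + 95.1830 ≈ 238.33 lbf.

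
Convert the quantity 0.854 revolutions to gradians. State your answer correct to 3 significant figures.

342 grad

1 revolution = 400.000 grad.
0.854 × 400.000 ≈ 342 grad.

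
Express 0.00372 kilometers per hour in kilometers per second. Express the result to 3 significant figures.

1.03 × 10^-6 km/s

1 kilometer per hour = 0.000277778 km/s.
0.00372 × 0.000277778 ≈ 1.03 × 10^-6 km/s.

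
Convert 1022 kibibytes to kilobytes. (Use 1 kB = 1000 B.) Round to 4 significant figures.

1 kibibyte = 1.02400 kB.
1022 × 1.02400 ≈ 1047 kB.

1047 kB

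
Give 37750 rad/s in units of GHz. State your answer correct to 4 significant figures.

6.008 × 10^-6 GHz

1 rad/s = 1.59155 × 10^-10 gigahertz.
37750 × 1.59155 × 10^-10 ≈ 6.008 × 10^-6 GHz.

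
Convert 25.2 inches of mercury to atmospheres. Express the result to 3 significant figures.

0.842 atm

1 inHg = 0.0334211 atmospheres.
Thus 25.2 × 0.0334211 ≈ 0.842 atm.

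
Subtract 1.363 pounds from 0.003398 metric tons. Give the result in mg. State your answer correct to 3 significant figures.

2.78e+6 mg

0.003398 t = 3.39800e+6 mg and 1.363 lb = 618246 mg.
3.39800e+6 − 618246 ≈ 2.78e+6 mg.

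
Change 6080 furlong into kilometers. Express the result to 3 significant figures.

1220 km

1 furlong = 0.201168 kilometers.
6080 × 0.201168 ≈ 1220 km.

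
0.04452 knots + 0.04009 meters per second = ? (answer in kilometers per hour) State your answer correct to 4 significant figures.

0.04452 kn = 0.0824510 km/h and 0.04009 m/s = 0.144324 km/h.
0.0824510 + 0.144324 ≈ 0.2268 km/h.

0.2268 km/h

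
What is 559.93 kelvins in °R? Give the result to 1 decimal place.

°R = K × 9/5.
Applying the formula gives 1007.9 °R.

1007.9 °R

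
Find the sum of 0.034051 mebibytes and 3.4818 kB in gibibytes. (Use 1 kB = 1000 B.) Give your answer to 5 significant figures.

3.6496e-5 GiB

0.034051 MiB = 3.32529e-5 GiB and 3.4818 kB = 3.24268e-6 GiB.
3.32529e-5 + 3.24268e-6 ≈ 3.6496e-5 GiB.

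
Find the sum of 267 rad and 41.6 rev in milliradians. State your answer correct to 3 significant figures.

267 rad = 267000 mrad and 41.6 rev = 261381 mrad.
267000 + 261381 ≈ 528000 mrad.

528000 milliradians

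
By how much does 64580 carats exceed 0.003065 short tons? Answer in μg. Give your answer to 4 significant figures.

1.014e+10 micrograms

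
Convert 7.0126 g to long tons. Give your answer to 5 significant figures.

6.9018 × 10^-6 long ton

1 gram = 9.842065 × 10^-7 long ton.
7.0126 × 9.842065 × 10^-7 ≈ 6.9018 × 10^-6 long ton.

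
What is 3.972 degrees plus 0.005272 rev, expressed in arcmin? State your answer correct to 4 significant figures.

352.2 arcminutes

3.972 ° = 238.320 arcmin and 0.005272 rev = 113.875 arcmin.
238.320 + 113.875 ≈ 352.2 arcmin.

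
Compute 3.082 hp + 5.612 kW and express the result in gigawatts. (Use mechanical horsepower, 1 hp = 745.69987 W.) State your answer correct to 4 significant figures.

3.082 hp = 2.29825e-6 GW and 5.612 kW = 5.61200e-6 GW.
2.29825e-6 + 5.61200e-6 ≈ 7.910e-6 GW.

7.910e-6 GW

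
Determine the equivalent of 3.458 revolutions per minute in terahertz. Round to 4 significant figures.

1 revolution per minute = 1.66667 × 10^-14 THz.
So 3.458 × 1.66667 × 10^-14 ≈ 5.763 × 10^-14 THz.

5.763 × 10^-14 terahertz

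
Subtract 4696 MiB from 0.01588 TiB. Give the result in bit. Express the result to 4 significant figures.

0.01588 TiB = 1.39682e+11 bit and 4696 MiB = 3.93929e+10 bit.
1.39682e+11 − 3.93929e+10 ≈ 1.003e+11 bit.

1.003e+11 bits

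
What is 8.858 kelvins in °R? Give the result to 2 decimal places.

°R = K × 9/5.
Applying the formula gives 15.94 °R.

15.94 degrees Rankine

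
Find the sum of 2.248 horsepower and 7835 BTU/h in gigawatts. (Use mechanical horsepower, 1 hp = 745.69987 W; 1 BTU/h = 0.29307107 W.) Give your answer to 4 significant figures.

3.973e-6 gigawatts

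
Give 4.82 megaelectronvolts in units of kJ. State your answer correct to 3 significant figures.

1 MeV = 1.60218 × 10^-16 kilojoules.
Thus 4.82 × 1.60218 × 10^-16 ≈ 7.72 × 10^-16 kJ.

7.72 × 10^-16 kJ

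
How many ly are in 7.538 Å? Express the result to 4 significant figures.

7.968 × 10^-26 ly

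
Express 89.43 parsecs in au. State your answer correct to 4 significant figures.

1 pc = 206265 au.
Thus 89.43 × 206265 ≈ 1.845e+7 au.

1.845e+7 astronomical units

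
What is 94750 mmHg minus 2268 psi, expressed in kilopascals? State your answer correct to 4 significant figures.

-3005 kilopascals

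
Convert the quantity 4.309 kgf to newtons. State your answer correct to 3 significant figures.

1 kilogram-force = 9.80665 N.
Thus 4.309 × 9.80665 ≈ 42.3 N.

42.3 N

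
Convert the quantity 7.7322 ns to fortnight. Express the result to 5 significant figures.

6.3924 × 10^-15 fortnights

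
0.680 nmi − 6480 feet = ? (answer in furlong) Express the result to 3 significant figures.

-3.56 furlongs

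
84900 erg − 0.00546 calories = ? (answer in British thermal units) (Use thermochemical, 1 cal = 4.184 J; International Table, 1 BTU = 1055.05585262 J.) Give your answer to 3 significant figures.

84900 erg = 8.04697 × 10^-6 BTU and 0.00546 cal = 2.16525 × 10^-5 BTU.
8.04697 × 10^-6 − 2.16525 × 10^-5 ≈ -1.36 × 10^-5 BTU.

-1.36 × 10^-5 BTU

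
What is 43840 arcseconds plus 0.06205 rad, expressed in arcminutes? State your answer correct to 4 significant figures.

944.0 arcmin

43840 arcsec = 730.667 arcmin and 0.06205 rad = 213.312 arcmin.
730.667 + 213.312 ≈ 944.0 arcmin.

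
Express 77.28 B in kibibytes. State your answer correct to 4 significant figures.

1 B = 0.0009765625 KiB.
So 77.28 × 0.0009765625 ≈ 0.07547 KiB.

0.07547 KiB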